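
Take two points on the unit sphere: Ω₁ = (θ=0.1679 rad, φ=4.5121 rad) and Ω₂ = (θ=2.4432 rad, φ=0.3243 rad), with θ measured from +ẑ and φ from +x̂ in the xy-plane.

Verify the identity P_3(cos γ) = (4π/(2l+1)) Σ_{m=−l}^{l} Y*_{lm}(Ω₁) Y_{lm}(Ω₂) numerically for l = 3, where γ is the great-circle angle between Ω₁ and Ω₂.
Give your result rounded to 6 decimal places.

-0.109930

Addition theorem: P_3(cos γ) = (4π/7) Σ_m Y*_{lm}(Ω₁) Y_{lm}(Ω₂), m = −3…3:
  term(m=-3) = +0.000216-0.000001i   from Y*(Ω₁)=+0.001101+0.001606i, Y(Ω₂)=+0.062433-0.091671i
  term(m=-2) = +0.004537-0.007895i   from Y*(Ω₁)=-0.025912+0.010973i, Y(Ω₂)=-0.257887+0.195478i
  term(m=-1) = -0.041941-0.072478i   from Y*(Ω₁)=-0.041479-0.204320i, Y(Ω₂)=+0.380709-0.127982i
  term(m=+0) = +0.013139+0.000000i   from Y*(Ω₁)=+0.684483-0.000000i, Y(Ω₂)=+0.019196+0.000000i
  term(m=+1) = -0.041941+0.072478i   from Y*(Ω₁)=+0.041479-0.204320i, Y(Ω₂)=-0.380709-0.127982i
  term(m=+2) = +0.004537+0.007895i   from Y*(Ω₁)=-0.025912-0.010973i, Y(Ω₂)=-0.257887-0.195478i
  term(m=+3) = +0.000216+0.000001i   from Y*(Ω₁)=-0.001101+0.001606i, Y(Ω₂)=-0.062433-0.091671i
Total Σ_m = -0.061236-0.000000i. Multiply by 1.795196: -0.109930-0.000000i. P_3(cos γ) = -0.109930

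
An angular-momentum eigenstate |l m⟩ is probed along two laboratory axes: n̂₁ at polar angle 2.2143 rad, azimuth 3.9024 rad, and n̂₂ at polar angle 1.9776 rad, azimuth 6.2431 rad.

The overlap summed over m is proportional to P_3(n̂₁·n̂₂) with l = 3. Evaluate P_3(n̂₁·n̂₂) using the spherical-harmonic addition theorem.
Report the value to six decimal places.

0.359574

Summing Y*_{l m}(θ₁,φ₁)·Y_{l m}(θ₂,φ₂) over m ∈ [−3, 3]; prefactor 4π/(2·3+1) = 1.795196:
  m=-3: 0.13951 - 0.16177j × 0.32085 + 0.03877j = 0.05103 - 0.04650j  (running Σ = 0.05103 - 0.04650j)
  m=-2: -0.01929 - 0.39197j × -0.33997 - 0.02731j = -0.00415 + 0.13378j  (running Σ = 0.04689 + 0.08729j)
  m=-1: -0.14981 - 0.14262j × -0.06442 - 0.00258j = 0.00928 + 0.00957j  (running Σ = 0.05617 + 0.09686j)
  m=0: 0.26869 + 0.00000j × 0.32739 + 0.00000j = 0.08796 + 0.00000j  (running Σ = 0.14413 + 0.09686j)
  m=1: 0.14981 - 0.14262j × 0.06442 - 0.00258j = 0.00928 - 0.00957j  (running Σ = 0.15341 + 0.08729j)
  m=2: -0.01929 + 0.39197j × -0.33997 + 0.02731j = -0.00415 - 0.13378j  (running Σ = 0.14927 - 0.04650j)
  m=3: -0.13951 - 0.16177j × -0.32085 + 0.03877j = 0.05103 + 0.04650j  (running Σ = 0.20030 - 0.00000j)
Accumulated sum 0.20030 - 0.00000j; after 4π/(2l+1) scaling, 0.35957 - 0.00000j ⇒ P_3 = 0.359574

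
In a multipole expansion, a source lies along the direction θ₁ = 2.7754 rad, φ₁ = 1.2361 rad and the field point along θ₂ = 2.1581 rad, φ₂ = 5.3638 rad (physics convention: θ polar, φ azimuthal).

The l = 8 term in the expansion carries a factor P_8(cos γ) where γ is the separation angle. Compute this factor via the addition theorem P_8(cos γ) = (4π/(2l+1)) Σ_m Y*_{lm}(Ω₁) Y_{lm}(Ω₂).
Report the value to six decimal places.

Addition theorem: P_8(cos γ) = (4π/17) Σ_m Y*_{lm}(Ω₁) Y_{lm}(Ω₂), m = −8…8:
  term(m=-8) = (-0.000001, -0.000017)   from Y*(Ω₁)=(-0.000125, -0.000062), Y(Ω₂)=(0.056863, 0.104359)
  term(m=-7) = (-0.000374, 0.000267)   from Y*(Ω₁)=(0.001041, -0.001013), Y(Ω₂)=(-0.312769, -0.048074)
  term(m=-6) = (0.004039, 0.001551)   from Y*(Ω₁)=(0.004058, 0.008678), Y(Ω₂)=(0.325202, -0.313371)
  term(m=-5) = (-0.002818, -0.012714)   from Y*(Ω₁)=(-0.044793, 0.004616), Y(Ω₂)=(0.033318, 0.287276)
  term(m=-4) = (0.014882, -0.015411)   from Y*(Ω₁)=(0.035462, -0.150092), Y(Ω₂)=(0.119436, 0.070937)
  term(m=-3) = (-0.133921, -0.024822)   from Y*(Ω₁)=(0.315052, 0.200478), Y(Ω₂)=(-0.338248, 0.136450)
  term(m=-2) = (0.010476, 0.024680)   from Y*(Ω₁)=(-0.448661, 0.355010), Y(Ω₂)=(0.012408, -0.045189)
  term(m=-1) = (-0.065659, 0.099199)   from Y*(Ω₁)=(-0.115186, -0.331202), Y(Ω₂)=(-0.205688, -0.269778)
  term(m=+0) = (-0.034662, -0.000000)   from Y*(Ω₁)=(-0.348600, -0.000000), Y(Ω₂)=(0.099433, 0.000000)
  term(m=+1) = (-0.065659, -0.099199)   from Y*(Ω₁)=(0.115186, -0.331202), Y(Ω₂)=(0.205688, -0.269778)
  term(m=+2) = (0.010476, -0.024680)   from Y*(Ω₁)=(-0.448661, -0.355010), Y(Ω₂)=(0.012408, 0.045189)
  term(m=+3) = (-0.133921, 0.024822)   from Y*(Ω₁)=(-0.315052, 0.200478), Y(Ω₂)=(0.338248, 0.136450)
  term(m=+4) = (0.014882, 0.015411)   from Y*(Ω₁)=(0.035462, 0.150092), Y(Ω₂)=(0.119436, -0.070937)
  term(m=+5) = (-0.002818, 0.012714)   from Y*(Ω₁)=(0.044793, 0.004616), Y(Ω₂)=(-0.033318, 0.287276)
  term(m=+6) = (0.004039, -0.001551)   from Y*(Ω₁)=(0.004058, -0.008678), Y(Ω₂)=(0.325202, 0.313371)
  term(m=+7) = (-0.000374, -0.000267)   from Y*(Ω₁)=(-0.001041, -0.001013), Y(Ω₂)=(0.312769, -0.048074)
  term(m=+8) = (-0.000001, 0.000017)   from Y*(Ω₁)=(-0.000125, 0.000062), Y(Ω₂)=(0.056863, -0.104359)
Total Σ_m = (-0.381413, -0.000000). Multiply by 0.739198: (-0.281940, -0.000000). P_8(cos γ) = -0.281940

-0.281940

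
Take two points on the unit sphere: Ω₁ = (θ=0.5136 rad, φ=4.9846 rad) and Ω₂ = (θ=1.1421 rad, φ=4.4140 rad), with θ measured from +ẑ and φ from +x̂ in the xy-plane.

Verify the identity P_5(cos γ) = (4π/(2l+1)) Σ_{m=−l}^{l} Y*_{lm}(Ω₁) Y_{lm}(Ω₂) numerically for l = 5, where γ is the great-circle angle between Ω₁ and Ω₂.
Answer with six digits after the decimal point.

-0.409395

Addition theorem: P_5(cos γ) = (4π/11) Σ_m Y*_{lm}(Ω₁) Y_{lm}(Ω₂), m = −5…5:
  [-5]  conj(Y_{5,-5})(Ω₁) = +0.012996-0.002767i ; Y_{5,-5}(Ω₂) = -0.287954+0.022753i ; Δ = -0.003679+0.001092i
  [-4]  conj(Y_{5,-4})(Ω₁) = +0.034527+0.066004i ; Y_{5,-4}(Ω₂) = +0.153781+0.388123i ; Δ = -0.020308+0.023551i
  [-3]  conj(Y_{5,-3})(Ω₁) = -0.174262+0.163703i ; Y_{5,-3}(Ω₂) = +0.112747-0.090362i ; Δ = -0.004855+0.034204i
  [-2]  conj(Y_{5,-2})(Ω₁) = -0.388880-0.235450i ; Y_{5,-2}(Ω₂) = +0.232154+0.157729i ; Δ = -0.053143-0.115998i
  [-1]  conj(Y_{5,-1})(Ω₁) = +0.104277-0.373564i ; Y_{5,-1}(Ω₂) = +0.067833-0.220543i ; Δ = -0.075314-0.048337i
  [+0]  conj(Y_{5,0})(Ω₁) = -0.188130-0.000000i ; Y_{5,0}(Ω₂) = +0.232642+0.000000i ; Δ = -0.043767-0.000000i
  [+1]  conj(Y_{5,1})(Ω₁) = -0.104277-0.373564i ; Y_{5,1}(Ω₂) = -0.067833-0.220543i ; Δ = -0.075314+0.048337i
  [+2]  conj(Y_{5,2})(Ω₁) = -0.388880+0.235450i ; Y_{5,2}(Ω₂) = +0.232154-0.157729i ; Δ = -0.053143+0.115998i
  [+3]  conj(Y_{5,3})(Ω₁) = +0.174262+0.163703i ; Y_{5,3}(Ω₂) = -0.112747-0.090362i ; Δ = -0.004855-0.034204i
  [+4]  conj(Y_{5,4})(Ω₁) = +0.034527-0.066004i ; Y_{5,4}(Ω₂) = +0.153781-0.388123i ; Δ = -0.020308-0.023551i
  [+5]  conj(Y_{5,5})(Ω₁) = -0.012996-0.002767i ; Y_{5,5}(Ω₂) = +0.287954+0.022753i ; Δ = -0.003679-0.001092i
Total Σ_m = -0.358365+0.000000i. Multiply by 1.142397: -0.409395+0.000000i. P_5(cos γ) = -0.409395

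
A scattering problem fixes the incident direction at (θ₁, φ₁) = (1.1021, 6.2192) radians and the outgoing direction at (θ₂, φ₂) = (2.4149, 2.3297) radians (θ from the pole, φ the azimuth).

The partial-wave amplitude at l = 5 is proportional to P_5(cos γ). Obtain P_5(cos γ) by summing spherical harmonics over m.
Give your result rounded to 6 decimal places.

Addition theorem: P_5(cos γ) = (4π/11) Σ_m Y*_{lm}(Ω₁) Y_{lm}(Ω₂), m = −5…5:
  m=-5: Y*=+0.249020-0.082502i  Y=+0.036505+0.047729i  product +0.013028+0.008874i
  m=-4: Y*=+0.406349-0.106333i  Y=+0.212549+0.022610i  product +0.088773-0.013413i
  m=-3: Y*=+0.201716-0.039203i  Y=+0.310949-0.265068i  product +0.052332-0.065659i
  m=-2: Y*=-0.234397+0.030161i  Y=+0.020010-0.377279i  product +0.006689+0.089036i
  m=-1: Y*=-0.280126+0.017948i  Y=+0.039238+0.041374i  product -0.011734-0.010886i
  m=+0: Y*=+0.176418-0.000000i  Y=+0.388420+0.000000i  product +0.068524+0.000000i
  m=+1: Y*=+0.280126+0.017948i  Y=-0.039238+0.041374i  product -0.011734+0.010886i
  m=+2: Y*=-0.234397-0.030161i  Y=+0.020010+0.377279i  product +0.006689-0.089036i
  m=+3: Y*=-0.201716-0.039203i  Y=-0.310949-0.265068i  product +0.052332+0.065659i
  m=+4: Y*=+0.406349+0.106333i  Y=+0.212549-0.022610i  product +0.088773+0.013413i
  m=+5: Y*=-0.249020-0.082502i  Y=-0.036505+0.047729i  product +0.013028-0.008874i
Total Σ_m = +0.366700+0.000000i. Multiply by 1.142397: +0.418917+0.000000i. P_5(cos γ) = 0.418917

0.418917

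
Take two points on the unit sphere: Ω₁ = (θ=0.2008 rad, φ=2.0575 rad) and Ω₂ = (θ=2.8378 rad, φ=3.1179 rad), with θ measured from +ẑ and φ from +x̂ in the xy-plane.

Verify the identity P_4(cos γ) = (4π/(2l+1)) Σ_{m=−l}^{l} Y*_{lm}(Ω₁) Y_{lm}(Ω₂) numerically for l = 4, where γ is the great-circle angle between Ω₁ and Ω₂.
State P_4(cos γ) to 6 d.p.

0.243924

Summing Y*_{l m}(θ₁,φ₁)·Y_{l m}(θ₂,φ₂) over m ∈ [−4, 4]; prefactor 4π/(2·4+1) = 1.396263:
  m=-4: Y*=(-0.000257, 0.000651)  Y=(0.003528, 0.000335)  product (-0.000001, 0.000002)
  m=-3: Y*=(0.009672, -0.001075)  Y=(0.031891, 0.002271)  product (0.000311, -0.000012)
  m=-2: Y*=(-0.042828, -0.062954)  Y=(0.160678, 0.007619)  product (-0.006402, -0.010442)
  m=-1: Y*=(-0.160942, 0.304146)  Y=(0.455442, 0.010793)  product (-0.076582, 0.136784)
  m=+0: Y*=(0.683811, -0.000000)  Y=(0.497282, 0.000000)  product (0.340047, 0.000000)
  m=+1: Y*=(0.160942, 0.304146)  Y=(-0.455442, 0.010793)  product (-0.076582, -0.136784)
  m=+2: Y*=(-0.042828, 0.062954)  Y=(0.160678, -0.007619)  product (-0.006402, 0.010442)
  m=+3: Y*=(-0.009672, -0.001075)  Y=(-0.031891, 0.002271)  product (0.000311, 0.000012)
  m=+4: Y*=(-0.000257, -0.000651)  Y=(0.003528, -0.000335)  product (-0.000001, -0.000002)
Total Σ_m = (0.174698, -0.000000). Multiply by 1.396263: (0.243924, -0.000000). P_4(cos γ) = 0.243924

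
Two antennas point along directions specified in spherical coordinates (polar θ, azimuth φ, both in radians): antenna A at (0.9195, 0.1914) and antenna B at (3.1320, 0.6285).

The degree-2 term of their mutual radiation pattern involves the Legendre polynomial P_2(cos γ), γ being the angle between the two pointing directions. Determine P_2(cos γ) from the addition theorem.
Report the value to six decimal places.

Term-by-term m-sum for l=2 (normalisation 4π/5 = 2.513274):
  [-2]  conj(Y_{2,-2})(Ω₁) = 0.22664 + 0.09126j ; Y_{2,-2}(Ω₂) = 0.00001 - 0.00003j ; Δ = 0.00001 - 0.00001j
  [-1]  conj(Y_{2,-1})(Ω₁) = 0.36566 + 0.07086j ; Y_{2,-1}(Ω₂) = -0.00599 + 0.00436j ; Δ = -0.00250 + 0.00117j
  [+0]  conj(Y_{2,0})(Ω₁) = 0.03233 + 0.00000j ; Y_{2,0}(Ω₂) = 0.63070 + 0.00000j ; Δ = 0.02039 + 0.00000j
  [+1]  conj(Y_{2,1})(Ω₁) = -0.36566 + 0.07086j ; Y_{2,1}(Ω₂) = 0.00599 + 0.00436j ; Δ = -0.00250 - 0.00117j
  [+2]  conj(Y_{2,2})(Ω₁) = 0.22664 - 0.09126j ; Y_{2,2}(Ω₂) = 0.00001 + 0.00003j ; Δ = 0.00001 + 0.00001j
Accumulated sum 0.01540 + 0.00000j; after 4π/(2l+1) scaling, 0.03870 + 0.00000j ⇒ P_2 = 0.038702

0.038702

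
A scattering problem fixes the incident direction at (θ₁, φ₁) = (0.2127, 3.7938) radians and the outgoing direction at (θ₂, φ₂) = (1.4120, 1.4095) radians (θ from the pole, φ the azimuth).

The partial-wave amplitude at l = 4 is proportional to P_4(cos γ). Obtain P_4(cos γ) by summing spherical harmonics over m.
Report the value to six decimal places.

0.374964

Addition theorem: P_4(cos γ) = (4π/9) Σ_m Y*_{lm}(Ω₁) Y_{lm}(Ω₂), m = −4…4:
  [-4]  conj(Y_{4,-4})(Ω₁) = -0.000757+0.000446i ; Y_{4,-4}(Ω₂) = +0.336117+0.252973i ; Δ = -0.000367-0.000041i
  [-3]  conj(Y_{4,-3})(Ω₁) = +0.004331-0.010663i ; Y_{4,-3}(Ω₂) = -0.088648+0.168673i ; Δ = +0.001415+0.001676i
  [-2]  conj(Y_{4,-2})(Ω₁) = +0.022321+0.081803i ; Y_{4,-2}(Ω₂) = +0.255190+0.085302i ; Δ = -0.001282+0.022779i
  [-1]  conj(Y_{4,-1})(Ω₁) = -0.286125-0.218512i ; Y_{4,-1}(Ω₂) = -0.033513+0.205966i ; Δ = +0.054595-0.051609i
  [+0]  conj(Y_{4,0})(Ω₁) = +0.665072-0.000000i ; Y_{4,0}(Ω₂) = +0.240317+0.000000i ; Δ = +0.159828+0.000000i
  [+1]  conj(Y_{4,1})(Ω₁) = +0.286125-0.218512i ; Y_{4,1}(Ω₂) = +0.033513+0.205966i ; Δ = +0.054595+0.051609i
  [+2]  conj(Y_{4,2})(Ω₁) = +0.022321-0.081803i ; Y_{4,2}(Ω₂) = +0.255190-0.085302i ; Δ = -0.001282-0.022779i
  [+3]  conj(Y_{4,3})(Ω₁) = -0.004331-0.010663i ; Y_{4,3}(Ω₂) = +0.088648+0.168673i ; Δ = +0.001415-0.001676i
  [+4]  conj(Y_{4,4})(Ω₁) = -0.000757-0.000446i ; Y_{4,4}(Ω₂) = +0.336117-0.252973i ; Δ = -0.000367+0.000041i
Σ over m = +0.268548-0.000000i; ×(4π/9) → +0.374964-0.000000i. Real part: 0.374964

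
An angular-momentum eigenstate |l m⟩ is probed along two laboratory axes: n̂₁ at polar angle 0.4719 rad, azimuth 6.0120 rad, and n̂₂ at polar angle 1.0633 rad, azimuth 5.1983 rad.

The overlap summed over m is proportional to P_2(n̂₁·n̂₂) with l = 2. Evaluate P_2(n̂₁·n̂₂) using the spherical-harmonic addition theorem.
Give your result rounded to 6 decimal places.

Summing Y*_{l m}(θ₁,φ₁)·Y_{l m}(θ₂,φ₂) over m ∈ [−2, 2]; prefactor 4π/(2·2+1) = 2.513274:
  m=-2: Y*=(0.068365, -0.041201)  Y=(-0.166343, 0.243679)  product (-0.001332, 0.023513)
  m=-1: Y*=(0.301371, -0.083791)  Y=(0.153242, 0.290150)  product (0.070495, 0.074602)
  m=+0: Y*=(0.435263, -0.000000)  Y=(-0.091917, 0.000000)  product (-0.040008, 0.000000)
  m=+1: Y*=(-0.301371, -0.083791)  Y=(-0.153242, 0.290150)  product (0.070495, -0.074602)
  m=+2: Y*=(0.068365, 0.041201)  Y=(-0.166343, -0.243679)  product (-0.001332, -0.023513)
Total Σ_m = (0.098316, 0.000000). Multiply by 2.513274: (0.247096, 0.000000). P_2(cos γ) = 0.247096

0.247096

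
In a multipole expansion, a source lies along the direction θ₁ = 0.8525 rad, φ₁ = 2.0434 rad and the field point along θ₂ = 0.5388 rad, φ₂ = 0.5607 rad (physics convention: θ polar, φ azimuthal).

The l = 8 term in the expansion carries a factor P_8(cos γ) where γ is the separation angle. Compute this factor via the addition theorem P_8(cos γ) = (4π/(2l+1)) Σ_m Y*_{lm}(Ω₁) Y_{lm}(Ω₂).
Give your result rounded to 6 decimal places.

Term-by-term m-sum for l=8 (normalisation 4π/17 = 0.739198):
  term(m=-8) = +0.000100-0.000085i   from Y*(Ω₁)=-0.042724-0.031759i, Y(Ω₂)=-0.000557+0.002413i
  term(m=-7) = -0.001784-0.002516i   from Y*(Ω₁)=-0.030871+0.183544i, Y(Ω₂)=-0.011742+0.011693i
  term(m=-6) = -0.022473+0.013125i   from Y*(Ω₁)=+0.359435-0.113542i, Y(Ω₂)=-0.067339+0.015243i
  term(m=-5) = +0.038580+0.081846i   from Y*(Ω₁)=-0.317955-0.322325i, Y(Ω₂)=-0.188535-0.066287i
  term(m=-4) = +0.079153-0.029107i   from Y*(Ω₁)=-0.065990+0.199386i, Y(Ω₂)=-0.249988-0.314244i
  term(m=-3) = +0.030755+0.113647i   from Y*(Ω₁)=-0.229193+0.035339i, Y(Ω₂)=-0.056392-0.504554i
  term(m=-2) = +0.084192-0.014989i   from Y*(Ω₁)=+0.204921+0.283675i, Y(Ω₂)=+0.106158-0.220103i
  term(m=-1) = -0.002067-0.023397i   from Y*(Ω₁)=-0.035935+0.070288i, Y(Ω₂)=-0.251985+0.158228i
  term(m=+0) = -0.129447+0.000000i   from Y*(Ω₁)=+0.361318-0.000000i, Y(Ω₂)=-0.358265+0.000000i
  term(m=+1) = -0.002067+0.023397i   from Y*(Ω₁)=+0.035935+0.070288i, Y(Ω₂)=+0.251985+0.158228i
  term(m=+2) = +0.084192+0.014989i   from Y*(Ω₁)=+0.204921-0.283675i, Y(Ω₂)=+0.106158+0.220103i
  term(m=+3) = +0.030755-0.113647i   from Y*(Ω₁)=+0.229193+0.035339i, Y(Ω₂)=+0.056392-0.504554i
  term(m=+4) = +0.079153+0.029107i   from Y*(Ω₁)=-0.065990-0.199386i, Y(Ω₂)=-0.249988+0.314244i
  term(m=+5) = +0.038580-0.081846i   from Y*(Ω₁)=+0.317955-0.322325i, Y(Ω₂)=+0.188535-0.066287i
  term(m=+6) = -0.022473-0.013125i   from Y*(Ω₁)=+0.359435+0.113542i, Y(Ω₂)=-0.067339-0.015243i
  term(m=+7) = -0.001784+0.002516i   from Y*(Ω₁)=+0.030871+0.183544i, Y(Ω₂)=+0.011742+0.011693i
  term(m=+8) = +0.000100+0.000085i   from Y*(Ω₁)=-0.042724+0.031759i, Y(Ω₂)=-0.000557-0.002413i
Σ over m = +0.283465-0.000000i; ×(4π/17) → +0.209537-0.000000i. Real part: 0.209537

0.209537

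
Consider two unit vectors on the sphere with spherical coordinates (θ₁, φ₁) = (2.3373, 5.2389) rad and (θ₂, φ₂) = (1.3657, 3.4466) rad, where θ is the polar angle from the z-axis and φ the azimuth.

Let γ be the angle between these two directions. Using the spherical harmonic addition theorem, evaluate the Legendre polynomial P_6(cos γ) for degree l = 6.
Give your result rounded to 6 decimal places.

Expand P_6 via completeness: Σ_{m} conj(Y_{6,m}) at Ω₁ times Y_{6,m} at Ω₂ —
  m=-6: Y*=0.06748 + 0.00118j  Y=-0.10906 - 0.41121j  product -0.00687 - 0.02788j
  m=-5: Y*=-0.10971 - 0.19658j  Y=-0.01402 + 0.30625j  product 0.06174 - 0.03084j
  m=-4: Y*=-0.21031 + 0.35465j  Y=-0.06125 + 0.16738j  product -0.04648 - 0.05692j
  m=-3: Y*=0.38709 + 0.00338j  Y=0.19311 - 0.25100j  product 0.07560 - 0.09651j
  m=-2: Y*=0.00180 + 0.00317j  Y=0.07937 - 0.05547j  product 0.00032 + 0.00015j
  m=-1: Y*=0.18566 - 0.31942j  Y=-0.29872 + 0.09405j  product -0.02542 + 0.11288j
  m=+0: Y*=-0.10623 + 0.00000j  Y=-0.07439 + 0.00000j  product 0.00790 + 0.00000j
  m=+1: Y*=-0.18566 - 0.31942j  Y=0.29872 + 0.09405j  product -0.02542 - 0.11288j
  m=+2: Y*=0.00180 - 0.00317j  Y=0.07937 + 0.05547j  product 0.00032 - 0.00015j
  m=+3: Y*=-0.38709 + 0.00338j  Y=-0.19311 - 0.25100j  product 0.07560 + 0.09651j
  m=+4: Y*=-0.21031 - 0.35465j  Y=-0.06125 - 0.16738j  product -0.04648 + 0.05692j
  m=+5: Y*=0.10971 - 0.19658j  Y=0.01402 + 0.30625j  product 0.06174 + 0.03084j
  m=+6: Y*=0.06748 - 0.00118j  Y=-0.10906 + 0.41121j  product -0.00687 + 0.02788j
Σ over m = 0.12566 - 0.00000j; ×(4π/13) → 0.12147 - 0.00000j. Real part: 0.121473

0.121473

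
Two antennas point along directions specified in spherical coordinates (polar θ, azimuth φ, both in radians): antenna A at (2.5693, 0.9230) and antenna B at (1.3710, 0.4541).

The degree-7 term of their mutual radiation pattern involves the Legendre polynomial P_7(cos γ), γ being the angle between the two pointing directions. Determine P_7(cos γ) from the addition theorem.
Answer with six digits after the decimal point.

Addition theorem: P_7(cos γ) = (4π/15) Σ_m Y*_{lm}(Ω₁) Y_{lm}(Ω₂), m = −7…7:
  term(m=-7) = -0.00294 - 0.00042j   from Y*(Ω₁)=0.00672 + 0.00121j, Y(Ω₂)=-0.43413 + 0.01612j
  term(m=-6) = 0.01236 - 0.00421j   from Y*(Ω₁)=-0.02916 + 0.02691j, Y(Ω₂)=-0.30095 - 0.13331j
  term(m=-5) = 0.01583 - 0.01621j   from Y*(Ω₁)=-0.01361 - 0.13928j, Y(Ω₂)=0.10428 + 0.12388j
  term(m=-4) = -0.03295 + 0.10473j   from Y*(Ω₁)=0.27985 + 0.17173j, Y(Ω₂)=0.08130 + 0.32434j
  term(m=-3) = 0.00517 + 0.03120j   from Y*(Ω₁)=-0.45462 + 0.17769j, Y(Ω₂)=0.01341 - 0.06340j
  term(m=-2) = -0.06435 - 0.08771j   from Y*(Ω₁)=0.09101 - 0.32231j, Y(Ω₂)=0.19981 - 0.25608j
  term(m=-1) = 0.00442 + 0.00224j   from Y*(Ω₁)=-0.11266 - 0.14887j, Y(Ω₂)=-0.02386 + 0.01165j
  term(m=+0) = -0.13018 + 0.00000j   from Y*(Ω₁)=0.40633 + 0.00000j, Y(Ω₂)=-0.32039 + 0.00000j
  term(m=+1) = 0.00442 - 0.00224j   from Y*(Ω₁)=0.11266 - 0.14887j, Y(Ω₂)=0.02386 + 0.01165j
  term(m=+2) = -0.06435 + 0.08771j   from Y*(Ω₁)=0.09101 + 0.32231j, Y(Ω₂)=0.19981 + 0.25608j
  term(m=+3) = 0.00517 - 0.03120j   from Y*(Ω₁)=0.45462 + 0.17769j, Y(Ω₂)=-0.01341 - 0.06340j
  term(m=+4) = -0.03295 - 0.10473j   from Y*(Ω₁)=0.27985 - 0.17173j, Y(Ω₂)=0.08130 - 0.32434j
  term(m=+5) = 0.01583 + 0.01621j   from Y*(Ω₁)=0.01361 - 0.13928j, Y(Ω₂)=-0.10428 + 0.12388j
  term(m=+6) = 0.01236 + 0.00421j   from Y*(Ω₁)=-0.02916 - 0.02691j, Y(Ω₂)=-0.30095 + 0.13331j
  term(m=+7) = -0.00294 + 0.00042j   from Y*(Ω₁)=-0.00672 + 0.00121j, Y(Ω₂)=0.43413 + 0.01612j
Σ over m = -0.25509 - 0.00000j; ×(4π/15) → -0.21370 - 0.00000j. Real part: -0.213700

-0.213700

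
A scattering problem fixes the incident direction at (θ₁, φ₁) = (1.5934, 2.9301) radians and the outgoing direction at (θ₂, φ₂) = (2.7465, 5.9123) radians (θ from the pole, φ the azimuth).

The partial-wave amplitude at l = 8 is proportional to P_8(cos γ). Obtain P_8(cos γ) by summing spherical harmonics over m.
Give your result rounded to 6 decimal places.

Expand P_8 via completeness: Σ_{m} conj(Y_{8,m}) at Ω₁ times Y_{8,m} at Ω₂ —
  m=-8: Y*=(-0.062162, -0.510607)  Y=(-0.000244, 0.000043)  product (0.000037, 0.000122)
  m=-7: Y*=(0.004197, -0.046325)  Y=(0.002036, -0.001235)  product (-0.000049, -0.000099)
  m=-6: Y*=(-0.110873, 0.356099)  Y=(-0.008775, 0.011435)  product (-0.003099, -0.004393)
  m=-5: Y*=(-0.026973, 0.047846)  Y=(0.017347, -0.059511)  product (0.002379, 0.002435)
  m=-4: Y*=(0.221088, -0.249636)  Y=(0.016834, 0.192442)  product (0.051762, 0.038344)
  m=-3: Y*=(0.047452, -0.034924)  Y=(-0.186075, -0.377331)  product (-0.022008, -0.011406)
  m=-2: Y*=(-0.289026, 0.130108)  Y=(0.413542, 0.378946)  product (-0.168828, -0.055720)
  m=-1: Y*=(-0.059285, 0.012729)  Y=(-0.218584, -0.085003)  product (0.014041, 0.002257)
  m=+0: Y*=(0.312205, -0.000000)  Y=(-0.420504, 0.000000)  product (-0.131283, 0.000000)
  m=+1: Y*=(0.059285, 0.012729)  Y=(0.218584, -0.085003)  product (0.014041, -0.002257)
  m=+2: Y*=(-0.289026, -0.130108)  Y=(0.413542, -0.378946)  product (-0.168828, 0.055720)
  m=+3: Y*=(-0.047452, -0.034924)  Y=(0.186075, -0.377331)  product (-0.022008, 0.011406)
  m=+4: Y*=(0.221088, 0.249636)  Y=(0.016834, -0.192442)  product (0.051762, -0.038344)
  m=+5: Y*=(0.026973, 0.047846)  Y=(-0.017347, -0.059511)  product (0.002379, -0.002435)
  m=+6: Y*=(-0.110873, -0.356099)  Y=(-0.008775, -0.011435)  product (-0.003099, 0.004393)
  m=+7: Y*=(-0.004197, -0.046325)  Y=(-0.002036, -0.001235)  product (-0.000049, 0.000099)
  m=+8: Y*=(-0.062162, 0.510607)  Y=(-0.000244, -0.000043)  product (0.000037, -0.000122)
Accumulated sum (-0.382811, 0.000000); after 4π/(2l+1) scaling, (-0.282973, 0.000000) ⇒ P_8 = -0.282973

-0.282973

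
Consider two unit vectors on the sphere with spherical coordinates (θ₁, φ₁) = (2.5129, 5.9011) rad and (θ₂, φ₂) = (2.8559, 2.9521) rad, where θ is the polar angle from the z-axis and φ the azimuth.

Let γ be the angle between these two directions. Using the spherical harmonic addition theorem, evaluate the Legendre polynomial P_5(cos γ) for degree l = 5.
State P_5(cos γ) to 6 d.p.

-0.185350

Addition theorem: P_5(cos γ) = (4π/11) Σ_m Y*_{lm}(Ω₁) Y_{lm}(Ω₂), m = −5…5:
  [-5]  conj(Y_{5,-5})(Ω₁) = -0.01088 - 0.03078j ; Y_{5,-5}(Ω₂) = -0.00048 - 0.00067j ; Δ = -0.00002 + 0.00002j
  [-4]  conj(Y_{5,-4})(Ω₁) = -0.00603 + 0.14186j ; Y_{5,-4}(Ω₂) = -0.00645 - 0.00611j ; Δ = 0.00091 - 0.00088j
  [-3]  conj(Y_{5,-3})(Ω₁) = 0.14165 - 0.31335j ; Y_{5,-3}(Ω₂) = -0.04754 - 0.03037j ; Δ = -0.01625 + 0.01060j
  [-2]  conj(Y_{5,-2})(Ω₁) = -0.32940 + 0.31571j ; Y_{5,-2}(Ω₂) = -0.21138 - 0.08418j ; Δ = 0.09621 - 0.03901j
  [-1]  conj(Y_{5,-1})(Ω₁) = 0.14473 - 0.05816j ; Y_{5,-1}(Ω₂) = -0.52378 - 0.10046j ; Δ = -0.08165 + 0.01592j
  [+0]  conj(Y_{5,0})(Ω₁) = 0.36247 + 0.00000j ; Y_{5,0}(Ω₂) = -0.44319 + 0.00000j ; Δ = -0.16064 + 0.00000j
  [+1]  conj(Y_{5,1})(Ω₁) = -0.14473 - 0.05816j ; Y_{5,1}(Ω₂) = 0.52378 - 0.10046j ; Δ = -0.08165 - 0.01592j
  [+2]  conj(Y_{5,2})(Ω₁) = -0.32940 - 0.31571j ; Y_{5,2}(Ω₂) = -0.21138 + 0.08418j ; Δ = 0.09621 + 0.03901j
  [+3]  conj(Y_{5,3})(Ω₁) = -0.14165 - 0.31335j ; Y_{5,3}(Ω₂) = 0.04754 - 0.03037j ; Δ = -0.01625 - 0.01060j
  [+4]  conj(Y_{5,4})(Ω₁) = -0.00603 - 0.14186j ; Y_{5,4}(Ω₂) = -0.00645 + 0.00611j ; Δ = 0.00091 + 0.00088j
  [+5]  conj(Y_{5,5})(Ω₁) = 0.01088 - 0.03078j ; Y_{5,5}(Ω₂) = 0.00048 - 0.00067j ; Δ = -0.00002 - 0.00002j
Accumulated sum -0.16225 - 0.00000j; after 4π/(2l+1) scaling, -0.18535 - 0.00000j ⇒ P_5 = -0.185350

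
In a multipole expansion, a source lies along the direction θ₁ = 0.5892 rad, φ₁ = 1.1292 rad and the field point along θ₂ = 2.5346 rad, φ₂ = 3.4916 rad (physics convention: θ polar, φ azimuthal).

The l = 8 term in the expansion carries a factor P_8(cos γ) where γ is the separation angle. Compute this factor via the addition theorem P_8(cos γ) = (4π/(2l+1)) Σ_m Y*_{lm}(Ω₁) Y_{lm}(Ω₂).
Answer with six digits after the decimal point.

Expand P_8 via completeness: Σ_{m} conj(Y_{8,m}) at Ω₁ times Y_{8,m} at Ω₂ —
  m=-8: Y*=-0.004333+0.001787i  Y=-0.005442-0.001934i  product +0.000027-0.000001i
  m=-7: Y*=-0.001414+0.028012i  Y=-0.025625-0.021216i  product +0.000631-0.000688i
  m=-6: Y*=+0.091518+0.049052i  Y=-0.059692-0.102054i  product -0.000457-0.012268i
  m=-5: Y*=+0.212151-0.157030i  Y=-0.051189-0.282521i  product -0.055224-0.051899i
  m=-4: Y*=-0.088290-0.445636i  Y=+0.079378-0.460304i  product -0.212136+0.005267i
  m=-3: Y*=-0.442517-0.111113i  Y=+0.212642-0.370722i  product -0.135290+0.140423i
  m=-2: Y*=-0.045052+0.054854i  Y=+0.007002-0.005898i  product +0.000008+0.000650i
  m=-1: Y*=-0.167642-0.354624i  Y=-0.383906+0.140140i  product +0.114056+0.112649i
  m=+0: Y*=-0.208314-0.000000i  Y=-0.147737+0.000000i  product +0.030776+0.000000i
  m=+1: Y*=+0.167642-0.354624i  Y=+0.383906+0.140140i  product +0.114056-0.112649i
  m=+2: Y*=-0.045052-0.054854i  Y=+0.007002+0.005898i  product +0.000008-0.000650i
  m=+3: Y*=+0.442517-0.111113i  Y=-0.212642-0.370722i  product -0.135290-0.140423i
  m=+4: Y*=-0.088290+0.445636i  Y=+0.079378+0.460304i  product -0.212136-0.005267i
  m=+5: Y*=-0.212151-0.157030i  Y=+0.051189-0.282521i  product -0.055224+0.051899i
  m=+6: Y*=+0.091518-0.049052i  Y=-0.059692+0.102054i  product -0.000457+0.012268i
  m=+7: Y*=+0.001414+0.028012i  Y=+0.025625-0.021216i  product +0.000631+0.000688i
  m=+8: Y*=-0.004333-0.001787i  Y=-0.005442+0.001934i  product +0.000027+0.000001i
Σ over m = -0.545995+0.000000i; ×(4π/17) → -0.403599+0.000000i. Real part: -0.403599

-0.403599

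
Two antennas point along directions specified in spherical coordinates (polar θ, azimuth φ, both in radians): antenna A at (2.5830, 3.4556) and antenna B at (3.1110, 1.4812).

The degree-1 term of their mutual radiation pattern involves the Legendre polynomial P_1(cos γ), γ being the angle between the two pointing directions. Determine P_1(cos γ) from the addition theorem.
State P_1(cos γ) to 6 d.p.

Summing Y*_{l m}(θ₁,φ₁)·Y_{l m}(θ₂,φ₂) over m ∈ [−1, 1]; prefactor 4π/(2·1+1) = 4.188790:
  [-1]  conj(Y_{1,-1})(Ω₁) = -0.17416 - 0.05656j ; Y_{1,-1}(Ω₂) = 0.00095 - 0.01053j ; Δ = -0.00076 + 0.00178j
  [+0]  conj(Y_{1,0})(Ω₁) = -0.41434 + 0.00000j ; Y_{1,0}(Ω₂) = -0.48837 + 0.00000j ; Δ = 0.20235 + 0.00000j
  [+1]  conj(Y_{1,1})(Ω₁) = 0.17416 - 0.05656j ; Y_{1,1}(Ω₂) = -0.00095 - 0.01053j ; Δ = -0.00076 - 0.00178j
Total Σ_m = 0.20083 + 0.00000j. Multiply by 4.188790: 0.84124 + 0.00000j. P_1(cos γ) = 0.841238

0.841238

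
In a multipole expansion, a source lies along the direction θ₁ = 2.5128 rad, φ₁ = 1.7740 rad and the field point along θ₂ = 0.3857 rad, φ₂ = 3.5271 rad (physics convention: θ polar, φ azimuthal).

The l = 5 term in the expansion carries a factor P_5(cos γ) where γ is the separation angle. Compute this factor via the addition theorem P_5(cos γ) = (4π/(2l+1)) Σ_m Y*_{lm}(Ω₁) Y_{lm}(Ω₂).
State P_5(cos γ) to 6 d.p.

Addition theorem: P_5(cos γ) = (4π/11) Σ_m Y*_{lm}(Ω₁) Y_{lm}(Ω₂), m = −5…5:
  [-5]  conj(Y_{5,-5})(Ω₁) = -0.027770+0.017209i ; Y_{5,-5}(Ω₂) = +0.001221+0.003277i ; Δ = -0.000090-0.000070i
  [-4]  conj(Y_{5,-4})(Ω₁) = -0.097657-0.103164i ; Y_{5,-4}(Ω₂) = +0.000784-0.027229i ; Δ = -0.002886+0.002578i
  [-3]  conj(Y_{5,-3})(Ω₁) = +0.196935-0.282005i ; Y_{5,-3}(Ω₂) = -0.049872+0.113416i ; Δ = +0.022162+0.036400i
  [-2]  conj(Y_{5,-2})(Ω₁) = +0.419061+0.180350i ; Y_{5,-2}(Ω₂) = +0.251109-0.243988i ; Δ = +0.149233-0.056958i
  [-1]  conj(Y_{5,-1})(Ω₁) = -0.031432+0.152550i ; Y_{5,-1}(Ω₂) = -0.497705+0.201975i ; Δ = -0.015167-0.082273i
  [+0]  conj(Y_{5,0})(Ω₁) = +0.362550-0.000000i ; Y_{5,0}(Ω₂) = +0.144785+0.000000i ; Δ = +0.052492+0.000000i
  [+1]  conj(Y_{5,1})(Ω₁) = +0.031432+0.152550i ; Y_{5,1}(Ω₂) = +0.497705+0.201975i ; Δ = -0.015167+0.082273i
  [+2]  conj(Y_{5,2})(Ω₁) = +0.419061-0.180350i ; Y_{5,2}(Ω₂) = +0.251109+0.243988i ; Δ = +0.149233+0.056958i
  [+3]  conj(Y_{5,3})(Ω₁) = -0.196935-0.282005i ; Y_{5,3}(Ω₂) = +0.049872+0.113416i ; Δ = +0.022162-0.036400i
  [+4]  conj(Y_{5,4})(Ω₁) = -0.097657+0.103164i ; Y_{5,4}(Ω₂) = +0.000784+0.027229i ; Δ = -0.002886-0.002578i
  [+5]  conj(Y_{5,5})(Ω₁) = +0.027770+0.017209i ; Y_{5,5}(Ω₂) = -0.001221+0.003277i ; Δ = -0.000090+0.000070i
Total Σ_m = +0.358997+0.000000i. Multiply by 1.142397: +0.410118+0.000000i. P_5(cos γ) = 0.410118

0.410118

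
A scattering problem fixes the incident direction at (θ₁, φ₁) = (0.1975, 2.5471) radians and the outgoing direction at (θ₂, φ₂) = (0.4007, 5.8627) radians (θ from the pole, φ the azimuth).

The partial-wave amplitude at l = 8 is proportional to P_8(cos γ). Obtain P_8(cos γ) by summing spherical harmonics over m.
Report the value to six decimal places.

Expand P_8 via completeness: Σ_{m} conj(Y_{8,m}) at Ω₁ times Y_{8,m} at Ω₂ —
  term(m=-8) = (0.000000, -0.000000)   from Y*(Ω₁)=(0.000000, 0.000001), Y(Ω₂)=(-0.000269, -0.000061)
  term(m=-7) = (-0.000000, 0.000000)   from Y*(Ω₁)=(0.000012, -0.000019), Y(Ω₂)=(-0.002557, 0.000514)
  term(m=-6) = (0.000002, -0.000004)   from Y*(Ω₁)=(-0.000263, 0.000119), Y(Ω₂)=(-0.012656, 0.009010)
  term(m=-5) = (-0.000112, 0.000133)   from Y*(Ω₁)=(0.002611, 0.000446), Y(Ω₂)=(-0.033306, 0.056633)
  term(m=-4) = (0.002793, -0.002334)   from Y*(Ω₁)=(-0.013074, -0.012517), Y(Ω₂)=(-0.022307, 0.199875)
  term(m=-3) = (-0.033833, 0.019462)   from Y*(Ω₁)=(0.019197, 0.088899), Y(Ω₂)=(0.130650, 0.408791)
  term(m=-2) = (0.166559, -0.060424)   from Y*(Ω₁)=(0.118639, -0.295480), Y(Ω₂)=(0.371012, 0.414722)
  term(m=-1) = (-0.139931, 0.024598)   from Y*(Ω₁)=(-0.557052, 0.376613), Y(Ω₂)=(0.192886, 0.086250)
  term(m=+0) = (-0.206099, 0.000000)   from Y*(Ω₁)=(0.478066, -0.000000), Y(Ω₂)=(-0.431111, 0.000000)
  term(m=+1) = (-0.139931, -0.024598)   from Y*(Ω₁)=(0.557052, 0.376613), Y(Ω₂)=(-0.192886, 0.086250)
  term(m=+2) = (0.166559, 0.060424)   from Y*(Ω₁)=(0.118639, 0.295480), Y(Ω₂)=(0.371012, -0.414722)
  term(m=+3) = (-0.033833, -0.019462)   from Y*(Ω₁)=(-0.019197, 0.088899), Y(Ω₂)=(-0.130650, 0.408791)
  term(m=+4) = (0.002793, 0.002334)   from Y*(Ω₁)=(-0.013074, 0.012517), Y(Ω₂)=(-0.022307, -0.199875)
  term(m=+5) = (-0.000112, -0.000133)   from Y*(Ω₁)=(-0.002611, 0.000446), Y(Ω₂)=(0.033306, 0.056633)
  term(m=+6) = (0.000002, 0.000004)   from Y*(Ω₁)=(-0.000263, -0.000119), Y(Ω₂)=(-0.012656, -0.009010)
  term(m=+7) = (-0.000000, -0.000000)   from Y*(Ω₁)=(-0.000012, -0.000019), Y(Ω₂)=(0.002557, 0.000514)
  term(m=+8) = (0.000000, 0.000000)   from Y*(Ω₁)=(0.000000, -0.000001), Y(Ω₂)=(-0.000269, 0.000061)
Σ over m = (-0.215142, 0.000000); ×(4π/17) → (-0.159033, 0.000000). Real part: -0.159033

-0.159033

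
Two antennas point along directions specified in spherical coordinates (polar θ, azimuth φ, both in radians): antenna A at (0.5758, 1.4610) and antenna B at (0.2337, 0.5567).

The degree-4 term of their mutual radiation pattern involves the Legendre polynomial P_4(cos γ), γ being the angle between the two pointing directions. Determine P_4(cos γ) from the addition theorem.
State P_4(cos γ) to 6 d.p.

Expand P_4 via completeness: Σ_{m} conj(Y_{4,m}) at Ω₁ times Y_{4,m} at Ω₂ —
  [-4]  conj(Y_{4,-4})(Ω₁) = 0.03521 - 0.01654j ; Y_{4,-4}(Ω₂) = -0.00078 - 0.00101j ; Δ = -0.00004 - 0.00002j
  [-3]  conj(Y_{4,-3})(Ω₁) = -0.05482 - 0.16037j ; Y_{4,-3}(Ω₂) = -0.00150 - 0.01505j ; Δ = -0.00233 + 0.00107j
  [-2]  conj(Y_{4,-2})(Ω₁) = -0.37990 + 0.08479j ; Y_{4,-2}(Ω₂) = 0.04456 - 0.09053j ; Δ = -0.00925 + 0.03817j
  [-1]  conj(Y_{4,-1})(Ω₁) = 0.04557 + 0.41333j ; Y_{4,-1}(Ω₂) = 0.32797 - 0.20412j ; Δ = 0.09931 + 0.12626j
  [+0]  conj(Y_{4,0})(Ω₁) = -0.08281 + 0.00000j ; Y_{4,0}(Ω₂) = 0.63001 + 0.00000j ; Δ = -0.05217 + 0.00000j
  [+1]  conj(Y_{4,1})(Ω₁) = -0.04557 + 0.41333j ; Y_{4,1}(Ω₂) = -0.32797 - 0.20412j ; Δ = 0.09931 - 0.12626j
  [+2]  conj(Y_{4,2})(Ω₁) = -0.37990 - 0.08479j ; Y_{4,2}(Ω₂) = 0.04456 + 0.09053j ; Δ = -0.00925 - 0.03817j
  [+3]  conj(Y_{4,3})(Ω₁) = 0.05482 - 0.16037j ; Y_{4,3}(Ω₂) = 0.00150 - 0.01505j ; Δ = -0.00233 - 0.00107j
  [+4]  conj(Y_{4,4})(Ω₁) = 0.03521 + 0.01654j ; Y_{4,4}(Ω₂) = -0.00078 + 0.00101j ; Δ = -0.00004 + 0.00002j
Accumulated sum 0.12320 - 0.00000j; after 4π/(2l+1) scaling, 0.17202 - 0.00000j ⇒ P_4 = 0.172017

0.172017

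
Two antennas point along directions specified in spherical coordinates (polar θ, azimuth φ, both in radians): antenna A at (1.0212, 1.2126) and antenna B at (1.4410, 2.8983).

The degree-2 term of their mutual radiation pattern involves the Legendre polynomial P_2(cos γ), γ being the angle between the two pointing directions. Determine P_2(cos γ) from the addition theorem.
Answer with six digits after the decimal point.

Expand P_2 via completeness: Σ_{m} conj(Y_{2,m}) at Ω₁ times Y_{2,m} at Ω₂ —
  m=-2: Y*=-0.211836+0.184447i  Y=+0.335721+0.177600i  product -0.103875+0.024301i
  m=-1: Y*=+0.120640+0.322268i  Y=-0.096232-0.023886i  product -0.003912-0.033894i
  m=+0: Y*=-0.057235-0.000000i  Y=-0.299541+0.000000i  product +0.017144+0.000000i
  m=+1: Y*=-0.120640+0.322268i  Y=+0.096232-0.023886i  product -0.003912+0.033894i
  m=+2: Y*=-0.211836-0.184447i  Y=+0.335721-0.177600i  product -0.103875-0.024301i
Total Σ_m = -0.198430+0.000000i. Multiply by 2.513274: -0.498709+0.000000i. P_2(cos γ) = -0.498709

-0.498709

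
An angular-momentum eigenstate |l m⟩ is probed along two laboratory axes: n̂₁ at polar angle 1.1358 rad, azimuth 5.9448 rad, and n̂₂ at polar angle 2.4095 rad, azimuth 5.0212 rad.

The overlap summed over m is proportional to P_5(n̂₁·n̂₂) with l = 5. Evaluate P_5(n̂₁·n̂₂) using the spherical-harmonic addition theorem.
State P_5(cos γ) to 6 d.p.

Summing Y*_{l m}(θ₁,φ₁)·Y_{l m}(θ₂,φ₂) over m ∈ [−5, 5]; prefactor 4π/(2·5+1) = 1.142397:
  m=-5: Y*=(-0.034400, -0.282603)  Y=(0.061910, 0.001656)  product (-0.001662, -0.017553)
  m=-4: Y*=(0.090173, -0.408503)  Y=(-0.071760, 0.205769)  product (0.077586, 0.047869)
  m=-3: Y*=(0.081422, -0.131137)  Y=(-0.328650, -0.246931)  product (-0.059141, 0.022993)
  m=-2: Y*=(-0.213956, 0.171878)  Y=(0.302864, -0.215132)  product (-0.027823, 0.098084)
  m=-1: Y*=(-0.225740, 0.079443)  Y=(-0.020699, -0.064884)  product (0.009827, 0.013002)
  m=+0: Y*=(0.224531, -0.000000)  Y=(0.386570, 0.000000)  product (0.086797, 0.000000)
  m=+1: Y*=(0.225740, 0.079443)  Y=(0.020699, -0.064884)  product (0.009827, -0.013002)
  m=+2: Y*=(-0.213956, -0.171878)  Y=(0.302864, 0.215132)  product (-0.027823, -0.098084)
  m=+3: Y*=(-0.081422, -0.131137)  Y=(0.328650, -0.246931)  product (-0.059141, -0.022993)
  m=+4: Y*=(0.090173, 0.408503)  Y=(-0.071760, -0.205769)  product (0.077586, -0.047869)
  m=+5: Y*=(0.034400, -0.282603)  Y=(-0.061910, 0.001656)  product (-0.001662, 0.017553)
Accumulated sum (0.084372, 0.000000); after 4π/(2l+1) scaling, (0.096387, 0.000000) ⇒ P_5 = 0.096387

0.096387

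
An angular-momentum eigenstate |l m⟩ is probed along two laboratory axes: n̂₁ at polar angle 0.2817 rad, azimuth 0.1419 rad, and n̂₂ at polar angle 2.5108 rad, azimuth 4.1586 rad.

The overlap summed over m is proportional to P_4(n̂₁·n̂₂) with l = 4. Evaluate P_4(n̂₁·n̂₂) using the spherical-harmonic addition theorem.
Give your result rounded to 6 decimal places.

Term-by-term m-sum for l=4 (normalisation 4π/9 = 1.396263):
  [-4]  conj(Y_{4,-4})(Ω₁) = +0.002228+0.001421i ; Y_{4,-4}(Ω₂) = -0.032164+0.042809i ; Δ = -0.000132+0.000050i
  [-3]  conj(Y_{4,-3})(Ω₁) = +0.023524+0.010666i ; Y_{4,-3}(Ω₂) = -0.206520-0.018756i ; Δ = -0.004658-0.002644i
  [-2]  conj(Y_{4,-2})(Ω₁) = +0.135478+0.039515i ; Y_{4,-2}(Ω₂) = -0.185364-0.371125i ; Δ = -0.010448-0.057604i
  [-1]  conj(Y_{4,-1})(Ω₁) = +0.432588+0.061800i ; Y_{4,-1}(Ω₂) = +0.185464-0.299943i ; Δ = +0.098766-0.118290i
  [+0]  conj(Y_{4,0})(Ω₁) = +0.541400-0.000000i ; Y_{4,0}(Ω₂) = -0.177609+0.000000i ; Δ = -0.096158+0.000000i
  [+1]  conj(Y_{4,1})(Ω₁) = -0.432588+0.061800i ; Y_{4,1}(Ω₂) = -0.185464-0.299943i ; Δ = +0.098766+0.118290i
  [+2]  conj(Y_{4,2})(Ω₁) = +0.135478-0.039515i ; Y_{4,2}(Ω₂) = -0.185364+0.371125i ; Δ = -0.010448+0.057604i
  [+3]  conj(Y_{4,3})(Ω₁) = -0.023524+0.010666i ; Y_{4,3}(Ω₂) = +0.206520-0.018756i ; Δ = -0.004658+0.002644i
  [+4]  conj(Y_{4,4})(Ω₁) = +0.002228-0.001421i ; Y_{4,4}(Ω₂) = -0.032164-0.042809i ; Δ = -0.000132-0.000050i
Σ over m = +0.070898-0.000000i; ×(4π/9) → +0.098992-0.000000i. Real part: 0.098992

0.098992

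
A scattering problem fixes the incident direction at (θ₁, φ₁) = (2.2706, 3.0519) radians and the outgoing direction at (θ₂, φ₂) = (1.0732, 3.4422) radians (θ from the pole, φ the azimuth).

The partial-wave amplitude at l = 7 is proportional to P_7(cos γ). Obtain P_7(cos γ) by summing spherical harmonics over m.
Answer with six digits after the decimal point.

Expand P_7 via completeness: Σ_{m} conj(Y_{7,m}) at Ω₁ times Y_{7,m} at Ω₂ —
  term(m=-7) = -0.014224-0.006174i   from Y*(Ω₁)=-0.062032+0.045024i, Y(Ω₂)=+0.102873+0.174193i
  term(m=-6) = +0.069186+0.071207i   from Y*(Ω₁)=-0.207339+0.123766i, Y(Ω₂)=-0.094875-0.400066i
  term(m=-5) = -0.059169-0.147837i   from Y*(Ω₁)=-0.380462+0.183064i, Y(Ω₂)=-0.025536+0.376286i
  term(m=-4) = +0.000030-0.003091i   from Y*(Ω₁)=-0.362605+0.135977i, Y(Ω₂)=-0.002874+0.007447i
  term(m=-3) = -0.001528+0.003616i   from Y*(Ω₁)=-0.010926+0.003013i, Y(Ω₂)=+0.214816-0.271717i
  term(m=-2) = -0.038399+0.038032i   from Y*(Ω₁)=+0.349488-0.063374i, Y(Ω₂)=-0.125478+0.086068i
  term(m=-1) = -0.046310+0.019052i   from Y*(Ω₁)=+0.172990-0.015558i, Y(Ω₂)=-0.275382+0.085369i
  term(m=+0) = -0.059238-0.000000i   from Y*(Ω₁)=-0.309704-0.000000i, Y(Ω₂)=+0.191272+0.000000i
  term(m=+1) = -0.046310-0.019052i   from Y*(Ω₁)=-0.172990-0.015558i, Y(Ω₂)=+0.275382+0.085369i
  term(m=+2) = -0.038399-0.038032i   from Y*(Ω₁)=+0.349488+0.063374i, Y(Ω₂)=-0.125478-0.086068i
  term(m=+3) = -0.001528-0.003616i   from Y*(Ω₁)=+0.010926+0.003013i, Y(Ω₂)=-0.214816-0.271717i
  term(m=+4) = +0.000030+0.003091i   from Y*(Ω₁)=-0.362605-0.135977i, Y(Ω₂)=-0.002874-0.007447i
  term(m=+5) = -0.059169+0.147837i   from Y*(Ω₁)=+0.380462+0.183064i, Y(Ω₂)=+0.025536+0.376286i
  term(m=+6) = +0.069186-0.071207i   from Y*(Ω₁)=-0.207339-0.123766i, Y(Ω₂)=-0.094875+0.400066i
  term(m=+7) = -0.014224+0.006174i   from Y*(Ω₁)=+0.062032+0.045024i, Y(Ω₂)=-0.102873+0.174193i
Total Σ_m = -0.240067+0.000000i. Multiply by 0.837758: -0.201118+0.000000i. P_7(cos γ) = -0.201118

-0.201118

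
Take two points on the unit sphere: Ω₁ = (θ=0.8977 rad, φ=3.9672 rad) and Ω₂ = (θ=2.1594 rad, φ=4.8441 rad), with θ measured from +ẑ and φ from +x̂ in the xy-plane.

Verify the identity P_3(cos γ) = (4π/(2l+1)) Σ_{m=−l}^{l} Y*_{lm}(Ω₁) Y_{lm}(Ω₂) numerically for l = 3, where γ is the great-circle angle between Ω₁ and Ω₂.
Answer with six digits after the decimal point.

-0.103826

Expand P_3 via completeness: Σ_{m} conj(Y_{3,m}) at Ω₁ times Y_{3,m} at Ω₂ —
  m=-3: Y*=+0.156972-0.123031i  Y=-0.092401-0.221550i  product -0.041762-0.023409i
  m=-2: Y*=-0.031290+0.388248i  Y=+0.378965-0.102203i  product +0.027822+0.150331i
  m=-1: Y*=-0.161621-0.175170i  Y=+0.019106+0.144221i  product +0.022175-0.026656i
  m=+0: Y*=-0.245856-0.000000i  Y=+0.302238+0.000000i  product -0.074307-0.000000i
  m=+1: Y*=+0.161621-0.175170i  Y=-0.019106+0.144221i  product +0.022175+0.026656i
  m=+2: Y*=-0.031290-0.388248i  Y=+0.378965+0.102203i  product +0.027822-0.150331i
  m=+3: Y*=-0.156972-0.123031i  Y=+0.092401-0.221550i  product -0.041762+0.023409i
Accumulated sum -0.057835+0.000000i; after 4π/(2l+1) scaling, -0.103826+0.000000i ⇒ P_3 = -0.103826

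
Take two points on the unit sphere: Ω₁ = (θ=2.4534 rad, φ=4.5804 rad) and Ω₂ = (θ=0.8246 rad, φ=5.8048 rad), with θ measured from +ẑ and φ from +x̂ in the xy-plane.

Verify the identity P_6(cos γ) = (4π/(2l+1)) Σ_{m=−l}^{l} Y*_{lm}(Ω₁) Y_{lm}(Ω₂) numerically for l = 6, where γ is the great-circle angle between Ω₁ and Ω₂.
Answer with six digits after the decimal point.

0.248019

Summing Y*_{l m}(θ₁,φ₁)·Y_{l m}(θ₂,φ₂) over m ∈ [−6, 6]; prefactor 4π/(2·6+1) = 0.966644:
  term(m=-6) = 0.00117 - 0.00210j   from Y*(Ω₁)=-0.02228 + 0.02257j, Y(Ω₂)=-0.07295 + 0.02029j
  term(m=-5) = -0.03198 - 0.00520j   from Y*(Ω₁)=0.08191 + 0.10555j, Y(Ω₂)=-0.17748 + 0.16523j
  term(m=-4) = 0.02510 + 0.13397j   from Y*(Ω₁)=0.27899 - 0.16270j, Y(Ω₂)=-0.14184 + 0.39749j
  term(m=-3) = 0.14340 - 0.08433j   from Y*(Ω₁)=-0.17713 - 0.42372j, Y(Ω₂)=0.04898 + 0.35892j
  term(m=-2) = 0.01022 + 0.00848j   from Y*(Ω₁)=-0.25454 + 0.06880j, Y(Ω₂)=-0.02902 - 0.04117j
  term(m=-1) = -0.02950 + 0.08173j   from Y*(Ω₁)=-0.03065 - 0.23086j, Y(Ω₂)=-0.33122 - 0.17176j
  term(m=+0) = 0.01975 + 0.00000j   from Y*(Ω₁)=-0.34472 + 0.00000j, Y(Ω₂)=-0.05730 + 0.00000j
  term(m=+1) = -0.02950 - 0.08173j   from Y*(Ω₁)=0.03065 - 0.23086j, Y(Ω₂)=0.33122 - 0.17176j
  term(m=+2) = 0.01022 - 0.00848j   from Y*(Ω₁)=-0.25454 - 0.06880j, Y(Ω₂)=-0.02902 + 0.04117j
  term(m=+3) = 0.14340 + 0.08433j   from Y*(Ω₁)=0.17713 - 0.42372j, Y(Ω₂)=-0.04898 + 0.35892j
  term(m=+4) = 0.02510 - 0.13397j   from Y*(Ω₁)=0.27899 + 0.16270j, Y(Ω₂)=-0.14184 - 0.39749j
  term(m=+5) = -0.03198 + 0.00520j   from Y*(Ω₁)=-0.08191 + 0.10555j, Y(Ω₂)=0.17748 + 0.16523j
  term(m=+6) = 0.00117 + 0.00210j   from Y*(Ω₁)=-0.02228 - 0.02257j, Y(Ω₂)=-0.07295 - 0.02029j
Accumulated sum 0.25658 + 0.00000j; after 4π/(2l+1) scaling, 0.24802 + 0.00000j ⇒ P_6 = 0.248019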